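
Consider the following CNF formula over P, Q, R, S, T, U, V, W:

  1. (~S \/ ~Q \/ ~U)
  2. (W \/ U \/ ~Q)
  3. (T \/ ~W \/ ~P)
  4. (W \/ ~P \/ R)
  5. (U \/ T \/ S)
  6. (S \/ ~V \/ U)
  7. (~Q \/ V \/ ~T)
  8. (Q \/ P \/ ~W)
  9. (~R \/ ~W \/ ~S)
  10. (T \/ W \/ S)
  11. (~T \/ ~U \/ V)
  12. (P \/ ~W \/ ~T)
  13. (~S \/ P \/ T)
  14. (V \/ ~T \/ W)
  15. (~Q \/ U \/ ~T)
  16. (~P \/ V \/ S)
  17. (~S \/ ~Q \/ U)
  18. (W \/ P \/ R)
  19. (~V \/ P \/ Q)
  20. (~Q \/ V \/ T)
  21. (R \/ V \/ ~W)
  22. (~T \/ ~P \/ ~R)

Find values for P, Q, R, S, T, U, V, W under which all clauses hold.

Branch on P: take P = False.
The remaining clauses are satisfied by Q = True, R = True, S = False, T = True, U = True, V = True, W = False.
Every clause has at least one true literal under this assignment.

P = F, Q = T, R = T, S = F, T = T, U = T, V = T, W = F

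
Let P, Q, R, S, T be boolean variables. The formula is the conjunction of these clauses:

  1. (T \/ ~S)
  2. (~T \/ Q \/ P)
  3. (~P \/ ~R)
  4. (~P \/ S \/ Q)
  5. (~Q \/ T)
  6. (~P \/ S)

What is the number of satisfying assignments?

8

Case analysis on P and Q:
  P=T, Q=T: remaining (R,S,T) ∈ {(F,T,T)} — 1.
  P=T, Q=F: remaining (R,S,T) ∈ {(F,T,T)} — 1.
  P=F, Q=T: remaining (R,S,T) ∈ {(F,F,T); (F,T,T); (T,F,T); (T,T,T)} — 4.
  P=F, Q=F: remaining (R,S,T) ∈ {(F,F,F); (T,F,F)} — 2.
Total: 1 + 1 + 4 + 2 = 8.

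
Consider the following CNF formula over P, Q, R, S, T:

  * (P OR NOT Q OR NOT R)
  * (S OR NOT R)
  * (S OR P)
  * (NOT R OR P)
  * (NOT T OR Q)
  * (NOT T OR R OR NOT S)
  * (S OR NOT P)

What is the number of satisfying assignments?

7

Satisfying assignments:
  P=F Q=F R=F S=T T=F
  P=F Q=T R=F S=T T=F
  P=T Q=F R=F S=T T=F
  P=T Q=F R=T S=T T=F
  P=T Q=T R=F S=T T=F
  P=T Q=T R=T S=T T=F
  P=T Q=T R=T S=T T=T
Count: 7.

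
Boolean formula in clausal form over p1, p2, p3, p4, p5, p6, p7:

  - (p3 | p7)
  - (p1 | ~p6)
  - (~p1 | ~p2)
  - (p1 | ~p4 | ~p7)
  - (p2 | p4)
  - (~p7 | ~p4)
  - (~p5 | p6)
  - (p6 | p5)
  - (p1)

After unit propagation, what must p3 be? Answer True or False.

True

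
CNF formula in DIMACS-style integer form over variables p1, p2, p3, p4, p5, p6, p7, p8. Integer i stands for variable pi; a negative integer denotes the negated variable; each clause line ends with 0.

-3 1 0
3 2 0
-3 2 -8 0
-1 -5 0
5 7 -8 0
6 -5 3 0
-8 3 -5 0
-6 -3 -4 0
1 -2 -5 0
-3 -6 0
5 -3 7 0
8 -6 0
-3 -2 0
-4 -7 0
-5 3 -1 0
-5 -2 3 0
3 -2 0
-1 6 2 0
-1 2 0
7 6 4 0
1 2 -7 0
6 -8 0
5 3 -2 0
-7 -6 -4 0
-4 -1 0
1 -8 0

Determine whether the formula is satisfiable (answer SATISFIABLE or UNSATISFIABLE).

p3 = True:
  propagation gives p1=True, p5=False, p6=False, p7=True; an empty clause results — contradiction.
p3 = False:
  propagation gives p2=True; an empty clause results — contradiction.
Every branch closes, so no satisfying assignment exists.

UNSATISFIABLE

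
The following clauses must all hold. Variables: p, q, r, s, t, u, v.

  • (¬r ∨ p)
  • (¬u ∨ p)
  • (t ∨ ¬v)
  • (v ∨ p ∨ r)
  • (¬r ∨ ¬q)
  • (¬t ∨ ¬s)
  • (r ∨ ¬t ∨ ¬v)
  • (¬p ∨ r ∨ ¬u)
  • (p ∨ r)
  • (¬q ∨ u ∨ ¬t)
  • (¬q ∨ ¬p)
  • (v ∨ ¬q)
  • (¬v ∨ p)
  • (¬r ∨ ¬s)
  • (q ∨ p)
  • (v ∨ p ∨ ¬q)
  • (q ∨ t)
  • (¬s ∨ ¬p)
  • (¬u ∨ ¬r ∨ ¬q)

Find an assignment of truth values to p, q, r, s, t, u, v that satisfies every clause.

Pure literal: s appears only negated; assign s = False.
Set p = True and propagate.
  then q is forced to False.
  then t is forced to True.
Set r = False and propagate.
  then v is forced to False.
  then u is forced to False.

p = 1, q = 0, r = 0, s = 0, t = 1, u = 0, v = 0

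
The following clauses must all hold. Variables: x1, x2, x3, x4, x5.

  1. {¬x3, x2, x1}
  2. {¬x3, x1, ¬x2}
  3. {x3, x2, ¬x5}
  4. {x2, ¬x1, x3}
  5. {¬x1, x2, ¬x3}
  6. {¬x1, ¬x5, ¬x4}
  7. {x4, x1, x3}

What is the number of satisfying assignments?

9

Split on x1, then x3.
  x1=1, x3=1: remaining (x2,x4,x5) ∈ {(1,0,0); (1,0,1); (1,1,0)} — 3.
  x1=1, x3=0: remaining (x2,x4,x5) ∈ {(1,0,0); (1,0,1); (1,1,0)} — 3.
  x1=0, x3=1: a clause becomes empty — 0.
  x1=0, x3=0: remaining (x2,x4,x5) ∈ {(0,1,0); (1,1,0); (1,1,1)} — 3.
Total: 3 + 3 + 0 + 3 = 9.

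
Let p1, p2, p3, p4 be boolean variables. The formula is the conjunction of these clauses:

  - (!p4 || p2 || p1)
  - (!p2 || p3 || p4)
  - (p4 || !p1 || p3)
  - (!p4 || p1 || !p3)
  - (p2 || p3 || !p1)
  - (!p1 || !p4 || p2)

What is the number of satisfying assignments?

Split on p1, then p4.
  p1=T, p4=T: remaining (p2,p3) ∈ {(T,F); (T,T)} — 2.
  p1=T, p4=F: remaining (p2,p3) ∈ {(F,T); (T,T)} — 2.
  p1=F, p4=T: remaining (p2,p3) ∈ {(T,F)} — 1.
  p1=F, p4=F: remaining (p2,p3) ∈ {(F,F); (F,T); (T,T)} — 3.
Total: 2 + 2 + 1 + 3 = 8.

8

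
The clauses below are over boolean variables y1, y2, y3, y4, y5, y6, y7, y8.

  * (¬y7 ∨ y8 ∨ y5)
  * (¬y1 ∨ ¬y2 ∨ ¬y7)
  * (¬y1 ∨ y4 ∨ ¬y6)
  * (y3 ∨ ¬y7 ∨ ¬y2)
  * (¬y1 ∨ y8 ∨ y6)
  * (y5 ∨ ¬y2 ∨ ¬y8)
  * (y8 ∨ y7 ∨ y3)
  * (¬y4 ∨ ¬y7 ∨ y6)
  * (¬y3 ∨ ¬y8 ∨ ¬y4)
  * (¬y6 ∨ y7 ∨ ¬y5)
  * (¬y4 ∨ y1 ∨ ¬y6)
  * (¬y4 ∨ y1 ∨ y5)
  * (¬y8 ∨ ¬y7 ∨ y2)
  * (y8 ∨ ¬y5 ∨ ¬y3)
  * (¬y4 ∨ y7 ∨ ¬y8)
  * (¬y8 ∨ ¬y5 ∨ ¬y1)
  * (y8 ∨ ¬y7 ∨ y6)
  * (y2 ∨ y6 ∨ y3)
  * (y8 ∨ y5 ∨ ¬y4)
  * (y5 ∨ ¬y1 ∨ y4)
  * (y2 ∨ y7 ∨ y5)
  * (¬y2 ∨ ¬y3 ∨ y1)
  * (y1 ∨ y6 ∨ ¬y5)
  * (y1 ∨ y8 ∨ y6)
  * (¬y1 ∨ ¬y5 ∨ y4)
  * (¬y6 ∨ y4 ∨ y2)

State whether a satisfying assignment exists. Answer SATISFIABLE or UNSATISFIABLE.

Try y1 = True.
The remaining clauses are satisfied by y2 = False, y3 = False, y4 = True, y5 = True, y6 = True, y7 = True, y8 = False.
Every clause has at least one true literal under this assignment.
So y1=True  y2=False  y3=False  y4=True  y5=True  y6=True  y7=True  y8=False is a satisfying assignment.

SATISFIABLE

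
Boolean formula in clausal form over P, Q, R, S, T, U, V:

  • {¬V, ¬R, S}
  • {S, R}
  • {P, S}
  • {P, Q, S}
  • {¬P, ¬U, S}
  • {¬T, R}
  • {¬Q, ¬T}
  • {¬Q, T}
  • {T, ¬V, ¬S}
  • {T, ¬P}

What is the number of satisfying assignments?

Case analysis on S and T:
  S=1, T=1: forces Q=0; R=1; P, U, V free → 2^3 = 8.
  S=1, T=0: remaining (P,Q,R,U,V) ∈ {(0,0,0,0,0); (0,0,0,1,0); (0,0,1,0,0); (0,0,1,1,0)} — 4.
  S=0, T=1: remaining (P,Q,R,U,V) ∈ {(1,0,1,0,0)} — 1.
  S=0, T=0: a clause becomes empty — 0.
Total: 8 + 4 + 1 + 0 = 13.

13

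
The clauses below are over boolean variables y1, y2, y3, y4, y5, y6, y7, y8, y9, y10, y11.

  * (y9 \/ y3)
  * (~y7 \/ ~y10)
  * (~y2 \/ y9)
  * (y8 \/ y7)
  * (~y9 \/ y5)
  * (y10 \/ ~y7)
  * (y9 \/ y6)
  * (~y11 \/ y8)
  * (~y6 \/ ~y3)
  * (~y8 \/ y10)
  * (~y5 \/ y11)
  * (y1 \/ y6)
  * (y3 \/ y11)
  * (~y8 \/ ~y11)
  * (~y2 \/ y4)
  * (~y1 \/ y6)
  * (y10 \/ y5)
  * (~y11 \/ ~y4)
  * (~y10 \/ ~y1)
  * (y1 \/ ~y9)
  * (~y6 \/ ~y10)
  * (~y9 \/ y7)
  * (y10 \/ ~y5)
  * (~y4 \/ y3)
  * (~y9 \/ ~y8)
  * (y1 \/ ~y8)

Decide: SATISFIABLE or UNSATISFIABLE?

y9 = True:
  propagation gives y5=True, y11=True, y8=True; an empty clause results — contradiction.
y9 = False:
  propagation gives y3=True, y2=False, y6=True; an empty clause results — contradiction.
Every branch closes, so no satisfying assignment exists.

UNSATISFIABLE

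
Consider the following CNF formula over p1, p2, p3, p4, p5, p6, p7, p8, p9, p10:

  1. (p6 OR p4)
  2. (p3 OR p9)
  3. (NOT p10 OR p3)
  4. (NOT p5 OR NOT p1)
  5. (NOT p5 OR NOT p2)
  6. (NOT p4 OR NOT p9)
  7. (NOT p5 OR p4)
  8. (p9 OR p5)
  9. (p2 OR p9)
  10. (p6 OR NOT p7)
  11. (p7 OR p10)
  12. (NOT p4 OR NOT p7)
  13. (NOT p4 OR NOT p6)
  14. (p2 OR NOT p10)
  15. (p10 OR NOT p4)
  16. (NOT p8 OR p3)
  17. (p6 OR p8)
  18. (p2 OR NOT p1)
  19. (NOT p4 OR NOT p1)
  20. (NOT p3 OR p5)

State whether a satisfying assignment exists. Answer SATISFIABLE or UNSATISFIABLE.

SATISFIABLE

Pure literal: p1 appears only negated; assign p1 = False.
Set p2 = False and propagate.
  then p9 is forced to True.
  then p4 is forced to False.
  then p6 is forced to True.
  then p5 is forced to False.
  then p10 is forced to False.
  then p7 is forced to True.
  then p3 is forced to False.
  then p8 is forced to False.
Every clause has at least one true literal under this assignment.
So p1=False, p2=False, p3=False, p4=False, p5=False, p6=True, p7=True, p8=False, p9=True, p10=False is a satisfying assignment.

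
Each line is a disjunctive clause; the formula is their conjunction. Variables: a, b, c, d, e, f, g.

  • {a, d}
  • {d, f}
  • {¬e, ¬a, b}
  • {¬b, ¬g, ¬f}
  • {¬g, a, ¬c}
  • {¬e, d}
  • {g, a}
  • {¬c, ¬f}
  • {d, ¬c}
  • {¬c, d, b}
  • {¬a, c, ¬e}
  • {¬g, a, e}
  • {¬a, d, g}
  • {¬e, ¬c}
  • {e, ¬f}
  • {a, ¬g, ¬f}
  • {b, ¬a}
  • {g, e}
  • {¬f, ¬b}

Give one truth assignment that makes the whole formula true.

a=F, b=F, c=F, d=T, e=T, f=F, g=T

d occurs only positively in the remaining clauses — set d = True.
Set a = False and propagate.
  then g is forced to True.
  then c is forced to False.
  then e is forced to True.
  then f is forced to False.
b is now unconstrained; take b = False.
Every clause has at least one true literal under this assignment.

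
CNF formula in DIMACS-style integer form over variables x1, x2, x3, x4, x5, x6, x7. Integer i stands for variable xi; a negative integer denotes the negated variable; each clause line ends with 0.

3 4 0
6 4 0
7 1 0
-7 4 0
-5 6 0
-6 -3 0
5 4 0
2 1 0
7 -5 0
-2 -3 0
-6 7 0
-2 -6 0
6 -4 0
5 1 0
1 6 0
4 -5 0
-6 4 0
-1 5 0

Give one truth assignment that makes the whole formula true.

x1=T, x2=F, x3=F, x4=T, x5=T, x6=T, x7=T

Set x1 = True and propagate.
  then x5 is forced to True.
  then x6 is forced to True.
  then x3 is forced to False.
  then x4 is forced to True.
  then x7 is forced to True.
  then x2 is forced to False.
Every clause has at least one true literal under this assignment.
Check each clause:
  1. (x4 ∨ x3) — x4 is true.
  2. (x4 ∨ x6) — x4 is true.
  3. (x1 ∨ x7) — x1 is true.
  4. (¬x7 ∨ x4) — x4 is true.
  5. (x6 ∨ ¬x5) — x6 is true.
  6. (¬x6 ∨ ¬x3) — ¬x3 is true.
  7. (x4 ∨ x5) — x4 is true.
  8. (x1 ∨ x2) — x1 is true.
  9. (x7 ∨ ¬x5) — x7 is true.
  10. (¬x3 ∨ ¬x2) — ¬x3 is true.
  11. (¬x6 ∨ x7) — x7 is true.
  12. (¬x6 ∨ ¬x2) — ¬x2 is true.
  13. (x6 ∨ ¬x4) — x6 is true.
  14. (x5 ∨ x1) — x1 is true.
  15. (x6 ∨ x1) — x1 is true.
  16. (x4 ∨ ¬x5) — x4 is true.
  17. (x4 ∨ ¬x6) — x4 is true.
  18. (¬x1 ∨ x5) — x5 is true.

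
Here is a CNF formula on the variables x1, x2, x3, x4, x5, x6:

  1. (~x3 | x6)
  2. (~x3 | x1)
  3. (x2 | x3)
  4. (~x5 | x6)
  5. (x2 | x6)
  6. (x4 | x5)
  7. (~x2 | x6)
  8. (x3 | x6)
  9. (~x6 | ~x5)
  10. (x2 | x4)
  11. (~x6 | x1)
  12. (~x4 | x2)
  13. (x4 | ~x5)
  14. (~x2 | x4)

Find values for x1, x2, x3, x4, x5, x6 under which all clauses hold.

x1=T, x2=T, x3=T, x4=T, x5=F, x6=T

Pure literal: x1 appears only positively; assign x1 = True.
Try x2 = True.
  then x6 is forced to True.
  then x5 is forced to False.
  then x4 is forced to True.
x3 is now unconstrained; take x3 = True.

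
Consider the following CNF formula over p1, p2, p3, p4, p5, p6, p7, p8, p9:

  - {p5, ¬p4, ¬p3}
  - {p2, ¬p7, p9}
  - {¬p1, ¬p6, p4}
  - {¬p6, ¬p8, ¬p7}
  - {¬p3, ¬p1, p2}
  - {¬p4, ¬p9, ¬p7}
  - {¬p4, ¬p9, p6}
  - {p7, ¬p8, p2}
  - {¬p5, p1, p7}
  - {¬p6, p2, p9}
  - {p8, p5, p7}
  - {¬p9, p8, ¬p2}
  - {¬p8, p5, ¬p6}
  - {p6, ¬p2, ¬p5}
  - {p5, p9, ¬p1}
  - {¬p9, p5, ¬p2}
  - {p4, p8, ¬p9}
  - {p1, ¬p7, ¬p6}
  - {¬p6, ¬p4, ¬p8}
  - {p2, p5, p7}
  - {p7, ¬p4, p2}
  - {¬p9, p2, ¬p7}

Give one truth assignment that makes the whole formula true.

p1=T, p2=T, p3=F, p4=T, p5=T, p6=T, p7=T, p8=F, p9=F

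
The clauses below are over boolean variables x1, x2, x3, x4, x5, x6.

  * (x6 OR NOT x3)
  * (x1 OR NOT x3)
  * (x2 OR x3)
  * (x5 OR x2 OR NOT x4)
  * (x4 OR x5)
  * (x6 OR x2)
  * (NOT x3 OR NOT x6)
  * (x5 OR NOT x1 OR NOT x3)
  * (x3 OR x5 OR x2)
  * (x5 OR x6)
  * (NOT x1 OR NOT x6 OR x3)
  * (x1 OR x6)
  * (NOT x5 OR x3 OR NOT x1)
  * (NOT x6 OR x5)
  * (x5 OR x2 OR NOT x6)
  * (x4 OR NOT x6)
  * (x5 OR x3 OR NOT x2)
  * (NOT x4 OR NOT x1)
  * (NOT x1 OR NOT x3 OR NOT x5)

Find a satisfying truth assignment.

x1=F  x2=T  x3=F  x4=T  x5=T  x6=T

Set x1 = False and propagate.
  then x3 is forced to False.
  then x2 is forced to True.
  then x6 is forced to True.
  then x5 is forced to True.
  then x4 is forced to True.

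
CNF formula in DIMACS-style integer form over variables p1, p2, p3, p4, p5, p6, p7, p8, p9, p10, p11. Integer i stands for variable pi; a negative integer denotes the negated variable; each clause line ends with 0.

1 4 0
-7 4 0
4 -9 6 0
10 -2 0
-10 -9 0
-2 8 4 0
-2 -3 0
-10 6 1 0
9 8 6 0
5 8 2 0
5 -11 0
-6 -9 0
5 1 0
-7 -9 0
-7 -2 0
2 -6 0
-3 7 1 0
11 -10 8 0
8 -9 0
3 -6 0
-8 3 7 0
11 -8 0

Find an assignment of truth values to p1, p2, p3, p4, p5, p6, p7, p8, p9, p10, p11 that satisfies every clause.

p1 = T  p2 = F  p3 = F  p4 = T  p5 = T  p6 = F  p7 = T  p8 = T  p9 = F  p10 = T  p11 = T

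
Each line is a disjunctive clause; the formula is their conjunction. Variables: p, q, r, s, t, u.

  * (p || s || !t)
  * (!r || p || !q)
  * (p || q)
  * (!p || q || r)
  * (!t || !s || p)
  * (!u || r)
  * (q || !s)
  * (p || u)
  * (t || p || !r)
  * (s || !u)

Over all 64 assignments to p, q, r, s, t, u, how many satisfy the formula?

12

Split on p, then q.
  p=T, q=T: t free; 5 ways for (r,s,u) × 2^1 = 10.
  p=T, q=F: remaining (r,s,t,u) ∈ {(T,F,F,F); (T,F,T,F)} — 2.
  p=F, q=T: a clause becomes empty — 0.
  p=F, q=F: a clause becomes empty — 0.
Total: 10 + 2 + 0 + 0 = 12.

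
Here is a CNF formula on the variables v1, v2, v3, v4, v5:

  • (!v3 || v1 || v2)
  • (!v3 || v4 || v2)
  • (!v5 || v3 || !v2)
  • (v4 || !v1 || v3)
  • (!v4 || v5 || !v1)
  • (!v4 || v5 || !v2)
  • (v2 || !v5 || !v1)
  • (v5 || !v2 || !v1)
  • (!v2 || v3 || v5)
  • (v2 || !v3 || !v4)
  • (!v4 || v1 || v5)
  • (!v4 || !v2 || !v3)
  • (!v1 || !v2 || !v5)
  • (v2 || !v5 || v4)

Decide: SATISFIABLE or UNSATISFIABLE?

SATISFIABLE

Try v1 = False.
The remaining clauses are satisfied by v2 = True, v3 = True, v4 = False, v5 = True.
So v1=False, v2=True, v3=True, v4=False, v5=True is a satisfying assignment.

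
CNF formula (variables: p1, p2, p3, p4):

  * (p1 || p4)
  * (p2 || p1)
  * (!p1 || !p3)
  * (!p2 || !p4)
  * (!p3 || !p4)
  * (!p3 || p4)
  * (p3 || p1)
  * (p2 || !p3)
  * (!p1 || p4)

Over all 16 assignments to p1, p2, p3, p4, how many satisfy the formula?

1

The models are:
  p1=T p2=F p3=F p4=T
That's 1 in total.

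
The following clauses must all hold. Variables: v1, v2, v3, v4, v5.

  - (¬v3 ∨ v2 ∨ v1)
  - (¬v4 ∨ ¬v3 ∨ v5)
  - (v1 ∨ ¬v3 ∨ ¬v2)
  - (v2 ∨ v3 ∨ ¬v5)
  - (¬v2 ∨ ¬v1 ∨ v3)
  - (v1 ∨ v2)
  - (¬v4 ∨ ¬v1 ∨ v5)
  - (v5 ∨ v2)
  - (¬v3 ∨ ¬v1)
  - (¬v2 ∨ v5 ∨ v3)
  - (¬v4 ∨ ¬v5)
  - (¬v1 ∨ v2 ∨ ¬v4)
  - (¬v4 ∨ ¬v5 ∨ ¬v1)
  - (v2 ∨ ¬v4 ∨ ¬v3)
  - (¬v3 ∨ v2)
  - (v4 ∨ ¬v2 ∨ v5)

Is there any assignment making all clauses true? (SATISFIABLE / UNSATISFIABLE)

SATISFIABLE

Branch on v1: take v1 = False.
  then v2 is forced to True.
  then v3 is forced to False.
  then v5 is forced to True.
  then v4 is forced to False.
So v1=F, v2=T, v3=F, v4=F, v5=T is a satisfying assignment.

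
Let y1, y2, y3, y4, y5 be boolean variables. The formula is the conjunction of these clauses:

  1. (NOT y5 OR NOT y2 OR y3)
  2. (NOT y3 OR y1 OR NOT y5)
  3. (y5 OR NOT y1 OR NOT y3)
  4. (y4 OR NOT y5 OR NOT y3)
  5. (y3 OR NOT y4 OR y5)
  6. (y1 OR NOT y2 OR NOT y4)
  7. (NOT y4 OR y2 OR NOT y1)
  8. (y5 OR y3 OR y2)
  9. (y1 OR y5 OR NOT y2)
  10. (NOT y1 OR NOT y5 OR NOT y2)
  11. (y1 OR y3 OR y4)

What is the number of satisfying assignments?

5

Satisfying assignments:
  y1=0 y2=0 y3=0 y4=1 y5=1
  y1=0 y2=0 y3=1 y4=0 y5=0
  y1=0 y2=0 y3=1 y4=1 y5=0
  y1=1 y2=0 y3=0 y4=0 y5=1
  y1=1 y2=1 y3=0 y4=0 y5=0
Count: 5.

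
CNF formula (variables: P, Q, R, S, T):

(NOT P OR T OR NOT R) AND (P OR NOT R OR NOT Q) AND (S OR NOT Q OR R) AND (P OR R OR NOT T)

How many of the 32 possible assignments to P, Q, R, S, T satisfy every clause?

17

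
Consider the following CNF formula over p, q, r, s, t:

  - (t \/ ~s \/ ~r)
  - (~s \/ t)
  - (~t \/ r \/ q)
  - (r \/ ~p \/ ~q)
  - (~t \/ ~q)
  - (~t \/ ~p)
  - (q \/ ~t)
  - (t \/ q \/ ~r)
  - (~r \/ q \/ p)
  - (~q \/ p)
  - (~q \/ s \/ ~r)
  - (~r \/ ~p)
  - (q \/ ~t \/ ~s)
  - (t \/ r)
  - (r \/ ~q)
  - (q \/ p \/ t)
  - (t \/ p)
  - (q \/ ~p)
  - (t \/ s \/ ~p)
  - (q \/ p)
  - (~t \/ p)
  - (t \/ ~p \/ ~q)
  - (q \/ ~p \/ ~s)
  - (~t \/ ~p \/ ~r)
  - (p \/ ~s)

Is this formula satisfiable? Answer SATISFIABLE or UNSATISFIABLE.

UNSATISFIABLE

p = True:
  propagation gives t=False, s=False; an empty clause results — contradiction.
p = False:
  propagation gives q=False; an empty clause results — contradiction.
Every branch closes, so no satisfying assignment exists.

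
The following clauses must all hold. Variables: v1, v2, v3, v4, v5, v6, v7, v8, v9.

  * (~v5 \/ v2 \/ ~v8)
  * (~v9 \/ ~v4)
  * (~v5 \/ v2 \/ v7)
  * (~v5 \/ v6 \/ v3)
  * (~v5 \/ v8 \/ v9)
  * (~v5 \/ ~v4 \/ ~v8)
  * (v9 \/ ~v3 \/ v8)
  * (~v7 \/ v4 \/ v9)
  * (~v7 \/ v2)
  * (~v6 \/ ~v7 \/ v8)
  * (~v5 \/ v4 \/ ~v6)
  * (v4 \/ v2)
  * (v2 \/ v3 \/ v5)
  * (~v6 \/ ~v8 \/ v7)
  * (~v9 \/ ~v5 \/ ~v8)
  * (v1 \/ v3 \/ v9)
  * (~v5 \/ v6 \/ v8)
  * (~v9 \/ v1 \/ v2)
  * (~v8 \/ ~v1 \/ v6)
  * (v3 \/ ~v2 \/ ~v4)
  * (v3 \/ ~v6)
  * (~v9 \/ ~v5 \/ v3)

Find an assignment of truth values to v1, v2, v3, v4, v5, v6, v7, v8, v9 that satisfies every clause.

v1=F, v2=T, v3=F, v4=F, v5=F, v6=F, v7=F, v8=T, v9=T

Check each clause:
  1. (~v8 \/ ~v5 \/ v2) — v2 is true.
  2. (~v4 \/ ~v9) — ~v4 is true.
  3. (~v5 \/ v2 \/ v7) — v2 is true.
  4. (v3 \/ v6 \/ ~v5) — ~v5 is true.
  5. (v9 \/ ~v5 \/ v8) — v8 is true.
  6. (~v5 \/ ~v8 \/ ~v4) — ~v5 is true.
  7. (~v3 \/ v9 \/ v8) — v8 is true.
  8. (~v7 \/ v9 \/ v4) — ~v7 is true.
  9. (~v7 \/ v2) — ~v7 is true.
  10. (~v7 \/ ~v6 \/ v8) — v8 is true.
  11. (~v5 \/ v4 \/ ~v6) — ~v6 is true.
  12. (v4 \/ v2) — v2 is true.
  13. (v2 \/ v3 \/ v5) — v2 is true.
  14. (v7 \/ ~v8 \/ ~v6) — ~v6 is true.
  15. (~v5 \/ ~v9 \/ ~v8) — ~v5 is true.
  16. (v3 \/ v9 \/ v1) — v9 is true.
  17. (v8 \/ v6 \/ ~v5) — v8 is true.
  18. (v2 \/ ~v9 \/ v1) — v2 is true.
  19. (v6 \/ ~v8 \/ ~v1) — ~v1 is true.
  20. (~v4 \/ v3 \/ ~v2) — ~v4 is true.
  21. (~v6 \/ v3) — ~v6 is true.
  22. (~v9 \/ ~v5 \/ v3) — ~v5 is true.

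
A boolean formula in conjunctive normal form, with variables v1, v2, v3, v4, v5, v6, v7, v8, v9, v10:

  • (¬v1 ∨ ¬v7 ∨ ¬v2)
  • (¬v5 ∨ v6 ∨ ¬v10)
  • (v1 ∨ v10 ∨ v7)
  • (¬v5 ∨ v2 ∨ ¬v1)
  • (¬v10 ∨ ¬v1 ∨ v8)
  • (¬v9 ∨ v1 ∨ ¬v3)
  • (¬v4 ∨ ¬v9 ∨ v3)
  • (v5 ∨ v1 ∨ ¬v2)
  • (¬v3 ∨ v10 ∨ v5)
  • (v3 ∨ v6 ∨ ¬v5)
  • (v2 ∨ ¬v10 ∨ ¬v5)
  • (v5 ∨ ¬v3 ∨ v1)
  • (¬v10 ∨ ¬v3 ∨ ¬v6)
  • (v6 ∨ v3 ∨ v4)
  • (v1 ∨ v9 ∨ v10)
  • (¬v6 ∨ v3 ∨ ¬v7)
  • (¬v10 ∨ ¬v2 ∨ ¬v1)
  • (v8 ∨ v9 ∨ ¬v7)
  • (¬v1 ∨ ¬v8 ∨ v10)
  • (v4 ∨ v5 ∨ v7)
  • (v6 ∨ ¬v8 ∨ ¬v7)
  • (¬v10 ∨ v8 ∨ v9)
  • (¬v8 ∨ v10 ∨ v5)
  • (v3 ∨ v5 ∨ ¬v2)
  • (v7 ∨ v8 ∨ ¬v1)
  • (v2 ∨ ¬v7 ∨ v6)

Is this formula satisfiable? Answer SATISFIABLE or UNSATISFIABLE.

SATISFIABLE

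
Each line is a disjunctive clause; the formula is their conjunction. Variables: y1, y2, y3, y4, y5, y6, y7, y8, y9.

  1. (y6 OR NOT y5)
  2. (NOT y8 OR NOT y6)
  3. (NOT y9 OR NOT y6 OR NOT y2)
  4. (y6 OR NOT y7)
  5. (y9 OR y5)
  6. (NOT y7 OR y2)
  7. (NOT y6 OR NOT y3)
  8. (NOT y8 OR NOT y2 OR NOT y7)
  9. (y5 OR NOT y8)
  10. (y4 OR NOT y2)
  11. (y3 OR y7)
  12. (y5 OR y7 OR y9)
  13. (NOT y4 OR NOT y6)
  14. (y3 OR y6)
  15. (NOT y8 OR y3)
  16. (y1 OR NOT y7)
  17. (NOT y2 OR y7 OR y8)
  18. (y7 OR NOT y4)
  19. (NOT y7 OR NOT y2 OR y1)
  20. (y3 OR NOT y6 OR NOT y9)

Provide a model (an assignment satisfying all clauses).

Pure literal: y1 appears only positively; assign y1 = True.
Try y2 = False.
  then y7 is forced to False.
  then y3 is forced to True.
  then y6 is forced to False.
  then y5 is forced to False.
  then y9 is forced to True.
  then y8 is forced to False.
  then y4 is forced to False.

y1 = 1  y2 = 0  y3 = 1  y4 = 0  y5 = 0  y6 = 0  y7 = 0  y8 = 0  y9 = 1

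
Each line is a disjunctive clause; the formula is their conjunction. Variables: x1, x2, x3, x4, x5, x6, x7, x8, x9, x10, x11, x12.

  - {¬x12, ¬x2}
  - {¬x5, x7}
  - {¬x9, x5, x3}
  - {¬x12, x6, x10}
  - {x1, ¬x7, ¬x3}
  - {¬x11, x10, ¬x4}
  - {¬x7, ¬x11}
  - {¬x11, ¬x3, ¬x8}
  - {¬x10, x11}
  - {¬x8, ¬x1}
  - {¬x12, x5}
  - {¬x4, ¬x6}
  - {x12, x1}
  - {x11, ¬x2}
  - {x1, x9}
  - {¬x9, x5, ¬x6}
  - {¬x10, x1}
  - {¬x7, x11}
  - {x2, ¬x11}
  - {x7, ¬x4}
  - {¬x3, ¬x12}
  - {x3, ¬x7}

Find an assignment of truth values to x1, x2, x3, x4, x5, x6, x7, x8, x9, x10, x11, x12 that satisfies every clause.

x1=T  x2=F  x3=T  x4=F  x5=F  x6=F  x7=F  x8=F  x9=T  x10=F  x11=F  x12=F

x4 occurs only negated in the remaining clauses — set x4 = False.
x8 occurs only negated in the remaining clauses — set x8 = False.
Try x1 = True.
Branch on x2: take x2 = False.
  then x11 is forced to False.
  then x10 is forced to False.
  then x7 is forced to False.
  then x5 is forced to False.
  then x12 is forced to False.
Set x3 = True and propagate.
The remaining clauses are satisfied by x6 = False, x9 = True.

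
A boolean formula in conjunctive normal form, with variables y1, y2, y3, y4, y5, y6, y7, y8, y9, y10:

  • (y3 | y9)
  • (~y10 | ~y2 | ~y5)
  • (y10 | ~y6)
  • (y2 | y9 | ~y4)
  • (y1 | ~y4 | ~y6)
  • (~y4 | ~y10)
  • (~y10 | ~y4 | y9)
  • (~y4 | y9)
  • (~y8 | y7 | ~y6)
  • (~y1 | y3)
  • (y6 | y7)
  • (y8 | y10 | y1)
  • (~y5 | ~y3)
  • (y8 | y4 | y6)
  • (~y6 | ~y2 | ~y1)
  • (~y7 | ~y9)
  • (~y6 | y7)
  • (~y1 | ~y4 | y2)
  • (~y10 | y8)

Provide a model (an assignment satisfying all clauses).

y1=False  y2=True  y3=True  y4=False  y5=False  y6=True  y7=True  y8=True  y9=False  y10=True

y5 occurs only negated in the remaining clauses — set y5 = False.
Try y1 = False.
Try y2 = True.
Branch on y3: take y3 = True.
The remaining clauses are satisfied by y4 = False, y6 = True, y7 = True, y8 = True, y9 = False, y10 = True.
Every clause has at least one true literal under this assignment.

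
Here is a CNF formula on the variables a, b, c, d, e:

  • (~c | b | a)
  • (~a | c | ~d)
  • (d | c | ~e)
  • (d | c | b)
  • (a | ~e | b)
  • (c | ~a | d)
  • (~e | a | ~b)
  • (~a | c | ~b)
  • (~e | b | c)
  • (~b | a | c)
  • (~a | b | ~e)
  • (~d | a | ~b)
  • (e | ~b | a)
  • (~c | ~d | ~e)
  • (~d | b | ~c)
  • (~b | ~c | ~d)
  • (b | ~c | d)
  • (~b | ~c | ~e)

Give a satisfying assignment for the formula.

a = 0, b = 0, c = 0, d = 1, e = 0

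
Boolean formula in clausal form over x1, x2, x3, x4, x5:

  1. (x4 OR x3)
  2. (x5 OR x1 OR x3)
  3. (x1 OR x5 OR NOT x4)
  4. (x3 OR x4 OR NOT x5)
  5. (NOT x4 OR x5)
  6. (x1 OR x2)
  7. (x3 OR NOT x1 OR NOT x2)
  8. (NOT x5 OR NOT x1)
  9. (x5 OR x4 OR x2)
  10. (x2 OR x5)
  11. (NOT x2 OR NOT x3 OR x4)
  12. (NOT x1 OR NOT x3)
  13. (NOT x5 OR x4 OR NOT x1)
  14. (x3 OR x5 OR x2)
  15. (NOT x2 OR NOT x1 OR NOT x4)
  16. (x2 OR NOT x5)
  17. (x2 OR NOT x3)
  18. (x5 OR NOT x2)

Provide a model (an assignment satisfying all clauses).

x1 = False, x2 = True, x3 = False, x4 = True, x5 = True

Branch on x1: take x1 = False.
  then x2 is forced to True.
  then x5 is forced to True.
Try x3 = False.
  then x4 is forced to True.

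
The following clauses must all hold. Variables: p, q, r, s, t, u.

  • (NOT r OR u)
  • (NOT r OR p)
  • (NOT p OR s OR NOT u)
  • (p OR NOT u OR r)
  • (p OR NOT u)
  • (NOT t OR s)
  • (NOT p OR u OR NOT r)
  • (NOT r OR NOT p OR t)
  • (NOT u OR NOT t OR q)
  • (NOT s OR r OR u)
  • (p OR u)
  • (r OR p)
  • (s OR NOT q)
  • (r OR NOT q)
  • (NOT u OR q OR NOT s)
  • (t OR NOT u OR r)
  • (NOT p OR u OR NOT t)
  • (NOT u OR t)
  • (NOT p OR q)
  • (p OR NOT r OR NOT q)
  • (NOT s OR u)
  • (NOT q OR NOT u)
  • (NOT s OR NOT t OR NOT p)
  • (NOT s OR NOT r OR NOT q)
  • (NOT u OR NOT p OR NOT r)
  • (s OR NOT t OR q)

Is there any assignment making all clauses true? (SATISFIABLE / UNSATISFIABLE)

UNSATISFIABLE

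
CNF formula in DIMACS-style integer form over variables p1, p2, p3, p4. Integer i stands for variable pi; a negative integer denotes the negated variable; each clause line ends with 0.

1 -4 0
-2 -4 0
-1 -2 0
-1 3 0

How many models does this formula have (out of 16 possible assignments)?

The models are:
  p1=0 p2=0 p3=0 p4=0
  p1=0 p2=0 p3=1 p4=0
  p1=0 p2=1 p3=0 p4=0
  p1=0 p2=1 p3=1 p4=0
  p1=1 p2=0 p3=1 p4=0
  p1=1 p2=0 p3=1 p4=1
Count: 6.

6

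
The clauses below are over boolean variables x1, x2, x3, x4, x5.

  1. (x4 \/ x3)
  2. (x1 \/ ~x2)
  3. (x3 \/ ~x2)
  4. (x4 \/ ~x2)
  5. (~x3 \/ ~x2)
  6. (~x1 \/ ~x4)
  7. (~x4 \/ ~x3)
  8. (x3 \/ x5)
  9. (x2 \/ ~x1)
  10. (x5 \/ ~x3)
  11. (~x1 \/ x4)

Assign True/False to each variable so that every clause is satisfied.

x1=False, x2=False, x3=True, x4=False, x5=True

x5 occurs only positively in the remaining clauses — set x5 = True.
Try x1 = False.
  then x2 is forced to False.
Branch on x3: take x3 = True.
  then x4 is forced to False.
Every clause has at least one true literal under this assignment.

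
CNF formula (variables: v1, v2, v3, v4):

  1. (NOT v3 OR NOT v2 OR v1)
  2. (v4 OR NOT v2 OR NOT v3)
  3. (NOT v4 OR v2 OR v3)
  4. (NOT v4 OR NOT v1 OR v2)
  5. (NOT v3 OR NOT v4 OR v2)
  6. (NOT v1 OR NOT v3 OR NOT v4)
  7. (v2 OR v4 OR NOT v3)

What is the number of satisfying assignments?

6

The models are:
  v1=0 v2=0 v3=0 v4=0
  v1=0 v2=1 v3=0 v4=0
  v1=0 v2=1 v3=0 v4=1
  v1=1 v2=0 v3=0 v4=0
  v1=1 v2=1 v3=0 v4=0
  v1=1 v2=1 v3=0 v4=1
Count: 6.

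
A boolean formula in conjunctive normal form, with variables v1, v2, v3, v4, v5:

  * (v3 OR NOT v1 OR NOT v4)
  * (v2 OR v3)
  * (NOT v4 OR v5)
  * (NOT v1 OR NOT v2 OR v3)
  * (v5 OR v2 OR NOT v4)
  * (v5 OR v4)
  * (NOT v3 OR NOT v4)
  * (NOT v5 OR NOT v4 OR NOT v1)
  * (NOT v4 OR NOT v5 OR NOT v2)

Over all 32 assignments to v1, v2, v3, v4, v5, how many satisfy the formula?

5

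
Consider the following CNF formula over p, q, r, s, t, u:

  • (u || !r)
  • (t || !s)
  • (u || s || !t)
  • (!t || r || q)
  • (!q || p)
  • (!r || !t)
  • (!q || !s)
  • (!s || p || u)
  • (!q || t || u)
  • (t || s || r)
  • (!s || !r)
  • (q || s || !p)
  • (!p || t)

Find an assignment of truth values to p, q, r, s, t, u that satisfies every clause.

p=True  q=True  r=False  s=False  t=True  u=True

Pure literal: u appears only positively; assign u = True.
Branch on p: take p = True.
  then t is forced to True.
  then r is forced to False.
  then q is forced to True.
  then s is forced to False.
Every clause has at least one true literal under this assignment.
Check each clause:
  1. (u || !r) — !r is true.
  2. (t || !s) — !s is true.
  3. (s || u || !t) — u is true.
  4. (!t || r || q) — q is true.
  5. (!q || p) — p is true.
  6. (!t || !r) — !r is true.
  7. (!q || !s) — !s is true.
  8. (u || !s || p) — p is true.
  9. (t || u || !q) — t is true.
  10. (s || r || t) — t is true.
  11. (!s || !r) — !s is true.
  12. (s || !p || q) — q is true.
  13. (!p || t) — t is true.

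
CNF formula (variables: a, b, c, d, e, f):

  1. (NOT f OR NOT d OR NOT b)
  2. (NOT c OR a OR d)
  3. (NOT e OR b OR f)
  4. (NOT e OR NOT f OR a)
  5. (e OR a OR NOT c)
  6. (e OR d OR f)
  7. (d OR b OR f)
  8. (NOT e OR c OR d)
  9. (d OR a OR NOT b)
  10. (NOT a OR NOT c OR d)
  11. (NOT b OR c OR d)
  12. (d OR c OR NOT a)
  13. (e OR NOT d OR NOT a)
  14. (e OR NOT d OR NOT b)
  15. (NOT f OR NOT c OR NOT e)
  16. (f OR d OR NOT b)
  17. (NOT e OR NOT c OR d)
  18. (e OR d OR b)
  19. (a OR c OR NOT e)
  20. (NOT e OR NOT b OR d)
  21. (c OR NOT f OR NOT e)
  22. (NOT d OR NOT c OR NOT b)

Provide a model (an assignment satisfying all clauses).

a=F, b=F, c=F, d=T, e=F, f=F

Check each clause:
  1. (NOT b OR NOT f OR NOT d) — NOT f is true.
  2. (d OR NOT c OR a) — d is true.
  3. (f OR NOT e OR b) — NOT e is true.
  4. (NOT e OR a OR NOT f) — NOT f is true.
  5. (e OR NOT c OR a) — NOT c is true.
  6. (f OR d OR e) — d is true.
  7. (f OR d OR b) — d is true.
  8. (d OR c OR NOT e) — NOT e is true.
  9. (NOT b OR d OR a) — d is true.
  10. (NOT c OR d OR NOT a) — d is true.
  11. (NOT b OR c OR d) — d is true.
  12. (d OR c OR NOT a) — d is true.
  13. (NOT a OR e OR NOT d) — NOT a is true.
  14. (NOT d OR NOT b OR e) — NOT b is true.
  15. (NOT f OR NOT e OR NOT c) — NOT f is true.
  16. (d OR f OR NOT b) — d is true.
  17. (NOT e OR NOT c OR d) — NOT e is true.
  18. (d OR b OR e) — d is true.
  19. (NOT e OR c OR a) — NOT e is true.
  20. (d OR NOT b OR NOT e) — NOT e is true.
  21. (NOT f OR c OR NOT e) — NOT f is true.
  22. (NOT b OR NOT d OR NOT c) — NOT c is true.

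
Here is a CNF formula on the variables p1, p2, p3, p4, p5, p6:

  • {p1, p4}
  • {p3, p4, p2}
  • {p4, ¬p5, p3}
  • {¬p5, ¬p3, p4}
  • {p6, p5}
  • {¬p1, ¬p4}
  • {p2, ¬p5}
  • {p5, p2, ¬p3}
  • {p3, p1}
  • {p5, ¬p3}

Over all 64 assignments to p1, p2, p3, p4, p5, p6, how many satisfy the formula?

3

The models are:
  p1=0 p2=1 p3=1 p4=1 p5=1 p6=0
  p1=0 p2=1 p3=1 p4=1 p5=1 p6=1
  p1=1 p2=1 p3=0 p4=0 p5=0 p6=1
That's 3 in total.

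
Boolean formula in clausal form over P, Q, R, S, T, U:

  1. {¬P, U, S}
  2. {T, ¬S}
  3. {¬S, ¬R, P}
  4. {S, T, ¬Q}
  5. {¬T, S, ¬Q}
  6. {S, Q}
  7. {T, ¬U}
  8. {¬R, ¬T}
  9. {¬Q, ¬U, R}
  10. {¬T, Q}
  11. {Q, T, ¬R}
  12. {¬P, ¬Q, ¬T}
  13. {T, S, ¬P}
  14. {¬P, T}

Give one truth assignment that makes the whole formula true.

P=F  Q=T  R=F  S=T  T=T  U=F

Check each clause:
  1. {S, U, ¬P} — S is true.
  2. {¬S, T} — T is true.
  3. {¬S, P, ¬R} — ¬R is true.
  4. {¬Q, T, S} — S is true.
  5. {¬T, ¬Q, S} — S is true.
  6. {Q, S} — Q is true.
  7. {T, ¬U} — ¬U is true.
  8. {¬R, ¬T} — ¬R is true.
  9. {R, ¬Q, ¬U} — ¬U is true.
  10. {¬T, Q} — Q is true.
  11. {Q, ¬R, T} — ¬R is true.
  12. {¬T, ¬P, ¬Q} — ¬P is true.
  13. {¬P, S, T} — S is true.
  14. {T, ¬P} — T is true.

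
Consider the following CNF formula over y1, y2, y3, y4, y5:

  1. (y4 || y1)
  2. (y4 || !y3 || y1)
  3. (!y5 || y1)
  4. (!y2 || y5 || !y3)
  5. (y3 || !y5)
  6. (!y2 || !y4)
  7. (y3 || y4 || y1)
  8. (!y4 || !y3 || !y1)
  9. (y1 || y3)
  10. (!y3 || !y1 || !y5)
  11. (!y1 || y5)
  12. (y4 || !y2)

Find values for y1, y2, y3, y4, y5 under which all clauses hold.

y2 occurs only negated in the remaining clauses — set y2 = False.
Branch on y1: take y1 = False.
  then y4 is forced to True.
  then y5 is forced to False.
  then y3 is forced to True.
Every clause has at least one true literal under this assignment.

y1=0, y2=0, y3=1, y4=1, y5=0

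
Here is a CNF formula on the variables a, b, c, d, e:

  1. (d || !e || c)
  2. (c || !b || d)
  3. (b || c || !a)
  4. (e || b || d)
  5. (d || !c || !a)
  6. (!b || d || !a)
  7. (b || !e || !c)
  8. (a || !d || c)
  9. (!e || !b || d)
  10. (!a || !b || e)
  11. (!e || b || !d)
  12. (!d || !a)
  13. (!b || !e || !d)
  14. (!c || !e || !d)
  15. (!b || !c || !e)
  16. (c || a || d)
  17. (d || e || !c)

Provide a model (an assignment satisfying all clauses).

a = 0  b = 0  c = 1  d = 1  e = 0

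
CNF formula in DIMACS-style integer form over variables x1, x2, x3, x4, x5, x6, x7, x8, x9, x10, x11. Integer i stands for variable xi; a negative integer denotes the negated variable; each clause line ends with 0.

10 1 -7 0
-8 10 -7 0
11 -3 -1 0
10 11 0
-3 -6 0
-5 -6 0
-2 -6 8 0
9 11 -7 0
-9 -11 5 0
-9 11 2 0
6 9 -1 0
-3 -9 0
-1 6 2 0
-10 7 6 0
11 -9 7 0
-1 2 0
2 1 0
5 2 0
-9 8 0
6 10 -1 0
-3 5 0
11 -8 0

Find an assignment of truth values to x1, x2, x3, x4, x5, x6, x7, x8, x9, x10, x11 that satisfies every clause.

x1 = F, x2 = T, x3 = T, x4 = T, x5 = T, x6 = F, x7 = F, x8 = F, x9 = F, x10 = F, x11 = T

Branch on x1: take x1 = False.
  then x2 is forced to True.
Branch on x3: take x3 = True.
  then x6 is forced to False.
  then x9 is forced to False.
  then x5 is forced to True.
The remaining clauses are satisfied by x4 = True, x7 = False, x8 = False, x10 = False, x11 = True.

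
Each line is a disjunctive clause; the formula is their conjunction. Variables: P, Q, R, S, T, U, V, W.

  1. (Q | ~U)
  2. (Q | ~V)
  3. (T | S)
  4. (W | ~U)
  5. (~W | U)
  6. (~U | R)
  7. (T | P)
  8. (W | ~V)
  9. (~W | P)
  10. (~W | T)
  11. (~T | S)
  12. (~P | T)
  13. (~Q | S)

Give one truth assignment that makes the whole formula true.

P = 0, Q = 1, R = 1, S = 1, T = 1, U = 0, V = 0, W = 0

Pure literal: R appears only positively; assign R = True.
Pure literal: S appears only positively; assign S = True.
Try P = False.
  then T is forced to True.
  then W is forced to False.
  then U is forced to False.
  then V is forced to False.
Q is now unconstrained; take Q = True.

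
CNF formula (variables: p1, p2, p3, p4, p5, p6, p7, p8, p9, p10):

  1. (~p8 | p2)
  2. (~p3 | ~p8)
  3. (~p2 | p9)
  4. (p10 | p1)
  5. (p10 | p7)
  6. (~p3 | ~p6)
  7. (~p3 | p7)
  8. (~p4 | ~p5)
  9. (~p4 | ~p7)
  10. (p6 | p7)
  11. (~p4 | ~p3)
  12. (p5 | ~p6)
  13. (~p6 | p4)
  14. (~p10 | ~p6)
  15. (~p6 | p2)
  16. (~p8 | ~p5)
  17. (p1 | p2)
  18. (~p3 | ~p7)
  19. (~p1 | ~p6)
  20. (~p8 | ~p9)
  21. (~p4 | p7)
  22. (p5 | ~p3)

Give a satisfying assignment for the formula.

p1 = T, p2 = F, p3 = F, p4 = F, p5 = T, p6 = F, p7 = T, p8 = F, p9 = T, p10 = T

Check each clause:
  1. (~p8 | p2) — ~p8 is true.
  2. (~p3 | ~p8) — ~p8 is true.
  3. (~p2 | p9) — p9 is true.
  4. (p10 | p1) — p1 is true.
  5. (p10 | p7) — p10 is true.
  6. (~p3 | ~p6) — ~p6 is true.
  7. (~p3 | p7) — ~p3 is true.
  8. (~p4 | ~p5) — ~p4 is true.
  9. (~p7 | ~p4) — ~p4 is true.
  10. (p6 | p7) — p7 is true.
  11. (~p3 | ~p4) — ~p4 is true.
  12. (~p6 | p5) — ~p6 is true.
  13. (p4 | ~p6) — ~p6 is true.
  14. (~p10 | ~p6) — ~p6 is true.
  15. (p2 | ~p6) — ~p6 is true.
  16. (~p8 | ~p5) — ~p8 is true.
  17. (p1 | p2) — p1 is true.
  18. (~p7 | ~p3) — ~p3 is true.
  19. (~p1 | ~p6) — ~p6 is true.
  20. (~p8 | ~p9) — ~p8 is true.
  21. (p7 | ~p4) — ~p4 is true.
  22. (~p3 | p5) — p5 is true.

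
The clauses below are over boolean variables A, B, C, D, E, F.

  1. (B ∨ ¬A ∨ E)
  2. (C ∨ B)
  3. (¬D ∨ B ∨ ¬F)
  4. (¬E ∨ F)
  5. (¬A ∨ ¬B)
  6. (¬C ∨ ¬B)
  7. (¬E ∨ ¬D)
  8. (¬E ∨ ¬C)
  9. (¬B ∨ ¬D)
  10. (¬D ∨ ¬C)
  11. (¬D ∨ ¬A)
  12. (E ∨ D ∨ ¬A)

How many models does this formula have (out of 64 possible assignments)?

5

Satisfying assignments:
  A=0 B=0 C=1 D=0 E=0 F=0
  A=0 B=0 C=1 D=0 E=0 F=1
  A=0 B=1 C=0 D=0 E=0 F=0
  A=0 B=1 C=0 D=0 E=0 F=1
  A=0 B=1 C=0 D=0 E=1 F=1
That's 5 in total.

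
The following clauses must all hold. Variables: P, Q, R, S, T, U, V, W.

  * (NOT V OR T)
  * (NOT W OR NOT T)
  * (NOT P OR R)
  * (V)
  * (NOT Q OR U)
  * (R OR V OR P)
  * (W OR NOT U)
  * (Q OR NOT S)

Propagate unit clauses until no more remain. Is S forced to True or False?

False

(V) is a unit clause: V = True.
From (NOT V OR T) and V = True: T = True.
(NOT W OR NOT T): since T = True, the clause reduces to (NOT W). W = False.
(NOT U OR W): since W = False, the clause reduces to (NOT U). U = False.
(U OR NOT Q) with U = False leaves only NOT Q, so Q = False.
From (NOT S OR Q) and Q = False: S = False.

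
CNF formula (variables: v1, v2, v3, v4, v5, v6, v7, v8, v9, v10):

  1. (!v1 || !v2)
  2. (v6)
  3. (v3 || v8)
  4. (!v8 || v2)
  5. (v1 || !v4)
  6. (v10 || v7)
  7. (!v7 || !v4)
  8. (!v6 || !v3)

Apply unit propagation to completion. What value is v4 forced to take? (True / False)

False

Unit clause (v6) sets v6 = True.
(!v6 || !v3) with v6 = True leaves only !v3, so v3 = False.
(v8 || v3) with v3 = False leaves only v8, so v8 = True.
In (v2 || !v8), !v8 is now false; v2 must hold, so v2 = True.
In (!v1 || !v2), !v2 is now false; !v1 must hold, so v1 = False.
From (!v4 || v1) and v1 = False: v4 = False.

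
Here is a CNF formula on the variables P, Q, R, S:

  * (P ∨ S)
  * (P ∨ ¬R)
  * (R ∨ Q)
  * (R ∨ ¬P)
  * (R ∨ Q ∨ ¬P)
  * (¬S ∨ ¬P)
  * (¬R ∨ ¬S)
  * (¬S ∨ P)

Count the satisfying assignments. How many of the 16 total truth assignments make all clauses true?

Satisfying assignments:
  P=1 Q=0 R=1 S=0
  P=1 Q=1 R=1 S=0
That's 2 in total.

2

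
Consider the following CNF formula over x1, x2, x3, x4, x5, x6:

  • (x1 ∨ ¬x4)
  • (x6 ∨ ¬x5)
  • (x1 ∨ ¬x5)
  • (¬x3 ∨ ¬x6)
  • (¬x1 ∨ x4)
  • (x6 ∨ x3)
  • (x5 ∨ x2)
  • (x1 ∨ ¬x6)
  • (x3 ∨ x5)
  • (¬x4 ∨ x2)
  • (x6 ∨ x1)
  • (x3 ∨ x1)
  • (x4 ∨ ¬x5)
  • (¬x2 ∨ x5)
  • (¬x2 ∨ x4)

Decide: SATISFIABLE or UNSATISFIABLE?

SATISFIABLE

Try x1 = True.
  then x4 is forced to True.
  then x2 is forced to True.
  then x5 is forced to True.
  then x6 is forced to True.
  then x3 is forced to False.
So x1=T, x2=T, x3=F, x4=T, x5=T, x6=T is a satisfying assignment.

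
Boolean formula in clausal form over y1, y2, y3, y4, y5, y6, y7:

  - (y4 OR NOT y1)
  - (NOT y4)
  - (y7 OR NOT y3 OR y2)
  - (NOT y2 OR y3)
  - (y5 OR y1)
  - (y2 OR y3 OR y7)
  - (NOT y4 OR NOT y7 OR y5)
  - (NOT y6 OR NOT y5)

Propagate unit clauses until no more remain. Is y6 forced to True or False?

False

(NOT y4) is a unit clause: y4 = False.
In (y4 OR NOT y1), y4 is now false; NOT y1 must hold, so y1 = False.
In (y1 OR y5), y1 is now false; y5 must hold, so y5 = True.
(NOT y5 OR NOT y6) with y5 = True leaves only NOT y6, so y6 = False.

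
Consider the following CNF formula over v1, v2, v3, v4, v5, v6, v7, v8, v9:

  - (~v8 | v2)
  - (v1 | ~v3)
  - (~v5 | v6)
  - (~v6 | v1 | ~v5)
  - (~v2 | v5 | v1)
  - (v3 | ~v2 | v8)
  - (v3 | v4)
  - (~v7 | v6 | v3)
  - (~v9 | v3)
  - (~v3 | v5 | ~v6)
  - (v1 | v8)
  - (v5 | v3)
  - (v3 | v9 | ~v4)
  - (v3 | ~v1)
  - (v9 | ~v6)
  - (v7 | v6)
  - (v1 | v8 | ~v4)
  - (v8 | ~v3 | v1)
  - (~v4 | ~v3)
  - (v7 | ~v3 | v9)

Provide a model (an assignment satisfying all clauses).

Set v1 = True and propagate.
  then v3 is forced to True.
  then v4 is forced to False.
Branch on v2: take v2 = True.
For the remaining variables, v5 = True, v6 = True, v7 = True, v8 = False, v9 = True works.

v1 = True, v2 = True, v3 = True, v4 = False, v5 = True, v6 = True, v7 = True, v8 = False, v9 = True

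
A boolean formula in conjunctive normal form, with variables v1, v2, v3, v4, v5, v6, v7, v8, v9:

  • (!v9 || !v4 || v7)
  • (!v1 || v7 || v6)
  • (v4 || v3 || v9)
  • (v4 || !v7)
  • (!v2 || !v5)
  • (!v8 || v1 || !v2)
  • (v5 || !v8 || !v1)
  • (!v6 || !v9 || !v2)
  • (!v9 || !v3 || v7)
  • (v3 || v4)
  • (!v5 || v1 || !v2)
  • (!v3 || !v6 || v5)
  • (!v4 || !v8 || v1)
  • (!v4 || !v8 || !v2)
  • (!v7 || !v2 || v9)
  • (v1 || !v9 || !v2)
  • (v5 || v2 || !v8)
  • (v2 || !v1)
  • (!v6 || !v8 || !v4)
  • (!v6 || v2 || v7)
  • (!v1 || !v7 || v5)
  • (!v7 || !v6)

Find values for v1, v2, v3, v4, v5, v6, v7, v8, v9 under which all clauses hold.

v1 = False, v2 = True, v3 = True, v4 = False, v5 = False, v6 = False, v7 = False, v8 = False, v9 = False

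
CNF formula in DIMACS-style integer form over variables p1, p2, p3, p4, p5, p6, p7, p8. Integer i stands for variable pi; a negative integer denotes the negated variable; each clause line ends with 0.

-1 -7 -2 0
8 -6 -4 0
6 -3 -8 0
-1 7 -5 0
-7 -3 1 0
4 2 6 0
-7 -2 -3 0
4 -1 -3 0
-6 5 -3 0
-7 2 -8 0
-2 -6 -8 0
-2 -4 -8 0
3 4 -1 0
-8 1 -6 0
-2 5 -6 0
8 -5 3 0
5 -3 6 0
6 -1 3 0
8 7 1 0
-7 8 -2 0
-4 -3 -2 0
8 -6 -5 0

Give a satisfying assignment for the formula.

Branch on p1: take p1 = False.
Try p2 = True.
For the remaining variables, p3 = False, p4 = False, p5 = False, p6 = False, p7 = True, p8 = True works.

p1 = 0, p2 = 1, p3 = 0, p4 = 0, p5 = 0, p6 = 0, p7 = 1, p8 = 1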